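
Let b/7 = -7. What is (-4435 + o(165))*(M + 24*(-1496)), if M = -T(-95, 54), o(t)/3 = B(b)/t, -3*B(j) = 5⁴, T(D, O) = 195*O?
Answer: 2267217440/11 ≈ 2.0611e+8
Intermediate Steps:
b = -49 (b = 7*(-7) = -49)
B(j) = -625/3 (B(j) = -⅓*5⁴ = -⅓*625 = -625/3)
o(t) = -625/t (o(t) = 3*(-625/(3*t)) = -625/t)
M = -10530 (M = -195*54 = -1*10530 = -10530)
(-4435 + o(165))*(M + 24*(-1496)) = (-4435 - 625/165)*(-10530 + 24*(-1496)) = (-4435 - 625*1/165)*(-10530 - 35904) = (-4435 - 125/33)*(-46434) = -146480/33*(-46434) = 2267217440/11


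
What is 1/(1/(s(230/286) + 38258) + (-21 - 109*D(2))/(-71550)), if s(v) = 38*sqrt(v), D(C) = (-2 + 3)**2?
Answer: 1519123788208710/2799820483111 + 1945372950*sqrt(16445)/36397666280443 ≈ 542.59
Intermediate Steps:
D(C) = 1 (D(C) = 1**2 = 1)
1/(1/(s(230/286) + 38258) + (-21 - 109*D(2))/(-71550)) = 1/(1/(38*sqrt(230/286) + 38258) + (-21 - 109*1)/(-71550)) = 1/(1/(38*sqrt(230*(1/286)) + 38258) + (-21 - 109)*(-1/71550)) = 1/(1/(38*sqrt(115/143) + 38258) - 130*(-1/71550)) = 1/(1/(38*(sqrt(16445)/143) + 38258) + 13/7155) = 1/(1/(38*sqrt(16445)/143 + 38258) + 13/7155) = 1/(1/(38258 + 38*sqrt(16445)/143) + 13/7155) = 1/(13/7155 + 1/(38258 + 38*sqrt(16445)/143))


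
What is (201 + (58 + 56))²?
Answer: 99225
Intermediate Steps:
(201 + (58 + 56))² = (201 + 114)² = 315² = 99225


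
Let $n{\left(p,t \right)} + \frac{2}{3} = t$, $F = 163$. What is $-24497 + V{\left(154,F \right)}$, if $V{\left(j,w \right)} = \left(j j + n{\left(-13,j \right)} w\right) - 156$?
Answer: $\frac{72169}{3} \approx 24056.0$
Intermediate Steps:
$n{\left(p,t \right)} = - \frac{2}{3} + t$
$V{\left(j,w \right)} = -156 + j^{2} + w \left(- \frac{2}{3} + j\right)$ ($V{\left(j,w \right)} = \left(j j + \left(- \frac{2}{3} + j\right) w\right) - 156 = \left(j^{2} + w \left(- \frac{2}{3} + j\right)\right) - 156 = -156 + j^{2} + w \left(- \frac{2}{3} + j\right)$)
$-24497 + V{\left(154,F \right)} = -24497 + \left(-156 + 154^{2} - \frac{326}{3} + 154 \cdot 163\right) = -24497 + \left(-156 + 23716 - \frac{326}{3} + 25102\right) = -24497 + \frac{145660}{3} = \frac{72169}{3}$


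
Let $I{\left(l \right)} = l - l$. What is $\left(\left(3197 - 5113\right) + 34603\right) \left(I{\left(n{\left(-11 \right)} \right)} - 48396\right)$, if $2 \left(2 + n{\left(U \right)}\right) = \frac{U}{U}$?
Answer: $-1581920052$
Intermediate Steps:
$n{\left(U \right)} = - \frac{3}{2}$ ($n{\left(U \right)} = -2 + \frac{U \frac{1}{U}}{2} = -2 + \frac{1}{2} \cdot 1 = -2 + \frac{1}{2} = - \frac{3}{2}$)
$I{\left(l \right)} = 0$
$\left(\left(3197 - 5113\right) + 34603\right) \left(I{\left(n{\left(-11 \right)} \right)} - 48396\right) = \left(\left(3197 - 5113\right) + 34603\right) \left(0 - 48396\right) = \left(-1916 + 34603\right) \left(-48396\right) = 32687 \left(-48396\right) = -1581920052$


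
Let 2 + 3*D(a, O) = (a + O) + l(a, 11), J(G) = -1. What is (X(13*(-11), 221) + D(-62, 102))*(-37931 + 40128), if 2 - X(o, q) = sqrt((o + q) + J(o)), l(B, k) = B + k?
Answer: -15379/3 - 2197*sqrt(77) ≈ -24405.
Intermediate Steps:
X(o, q) = 2 - sqrt(-1 + o + q) (X(o, q) = 2 - sqrt((o + q) - 1) = 2 - sqrt(-1 + o + q))
D(a, O) = 3 + O/3 + 2*a/3 (D(a, O) = -2/3 + ((a + O) + (a + 11))/3 = -2/3 + ((O + a) + (11 + a))/3 = -2/3 + (11 + O + 2*a)/3 = -2/3 + (11/3 + O/3 + 2*a/3) = 3 + O/3 + 2*a/3)
(X(13*(-11), 221) + D(-62, 102))*(-37931 + 40128) = ((2 - sqrt(-1 + 13*(-11) + 221)) + (3 + (1/3)*102 + (2/3)*(-62)))*(-37931 + 40128) = ((2 - sqrt(-1 - 143 + 221)) + (3 + 34 - 124/3))*2197 = ((2 - sqrt(77)) - 13/3)*2197 = (-7/3 - sqrt(77))*2197 = -15379/3 - 2197*sqrt(77)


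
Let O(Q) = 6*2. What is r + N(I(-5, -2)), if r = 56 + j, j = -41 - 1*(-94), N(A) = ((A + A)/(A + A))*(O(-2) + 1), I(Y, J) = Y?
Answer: 122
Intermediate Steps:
O(Q) = 12
N(A) = 13 (N(A) = ((A + A)/(A + A))*(12 + 1) = ((2*A)/((2*A)))*13 = ((2*A)*(1/(2*A)))*13 = 1*13 = 13)
j = 53 (j = -41 + 94 = 53)
r = 109 (r = 56 + 53 = 109)
r + N(I(-5, -2)) = 109 + 13 = 122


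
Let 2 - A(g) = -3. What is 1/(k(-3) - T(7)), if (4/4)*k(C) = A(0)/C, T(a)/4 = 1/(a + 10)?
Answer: -51/97 ≈ -0.52577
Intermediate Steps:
T(a) = 4/(10 + a) (T(a) = 4/(a + 10) = 4/(10 + a))
A(g) = 5 (A(g) = 2 - 1*(-3) = 2 + 3 = 5)
k(C) = 5/C
1/(k(-3) - T(7)) = 1/(5/(-3) - 4/(10 + 7)) = 1/(5*(-1/3) - 4/17) = 1/(-5/3 - 4/17) = 1/(-97/51) = -51/97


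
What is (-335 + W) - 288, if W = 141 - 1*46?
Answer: -528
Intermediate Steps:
W = 95 (W = 141 - 46 = 95)
(-335 + W) - 288 = (-335 + 95) - 288 = -240 - 288 = -528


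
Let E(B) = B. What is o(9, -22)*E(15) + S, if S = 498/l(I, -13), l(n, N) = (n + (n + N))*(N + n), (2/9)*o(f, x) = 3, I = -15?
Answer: 61077/301 ≈ 202.91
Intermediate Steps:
o(f, x) = 27/2 (o(f, x) = (9/2)*3 = 27/2)
l(n, N) = (N + n)*(N + 2*n) (l(n, N) = (n + (N + n))*(N + n) = (N + 2*n)*(N + n) = (N + n)*(N + 2*n))
S = 249/602 (S = 498/((-13)² + 2*(-15)² + 3*(-13)*(-15)) = 498/(169 + 2*225 + 585) = 498/(169 + 450 + 585) = 498/1204 = 498*(1/1204) = 249/602 ≈ 0.41362)
o(9, -22)*E(15) + S = (27/2)*15 + 249/602 = 405/2 + 249/602 = 61077/301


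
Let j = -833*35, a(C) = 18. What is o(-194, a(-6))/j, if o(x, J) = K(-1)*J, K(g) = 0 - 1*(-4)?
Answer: -72/29155 ≈ -0.0024696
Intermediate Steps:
K(g) = 4 (K(g) = 0 + 4 = 4)
o(x, J) = 4*J
j = -29155
o(-194, a(-6))/j = (4*18)/(-29155) = 72*(-1/29155) = -72/29155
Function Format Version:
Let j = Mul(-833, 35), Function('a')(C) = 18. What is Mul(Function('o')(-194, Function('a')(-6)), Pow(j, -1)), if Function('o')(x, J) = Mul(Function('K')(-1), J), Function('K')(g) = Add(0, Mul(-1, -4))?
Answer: Rational(-72, 29155) ≈ -0.0024696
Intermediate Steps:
Function('K')(g) = 4 (Function('K')(g) = Add(0, 4) = 4)
Function('o')(x, J) = Mul(4, J)
j = -29155
Mul(Function('o')(-194, Function('a')(-6)), Pow(j, -1)) = Mul(Mul(4, 18), Pow(-29155, -1)) = Mul(72, Rational(-1, 29155)) = Rational(-72, 29155)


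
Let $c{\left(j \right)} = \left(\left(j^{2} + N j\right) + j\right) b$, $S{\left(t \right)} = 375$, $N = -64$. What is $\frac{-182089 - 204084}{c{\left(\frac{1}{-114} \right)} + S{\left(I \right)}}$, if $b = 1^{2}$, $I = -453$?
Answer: $- \frac{5018704308}{4880683} \approx -1028.3$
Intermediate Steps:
$b = 1$
$c{\left(j \right)} = j^{2} - 63 j$ ($c{\left(j \right)} = \left(\left(j^{2} - 64 j\right) + j\right) 1 = \left(j^{2} - 63 j\right) 1 = j^{2} - 63 j$)
$\frac{-182089 - 204084}{c{\left(\frac{1}{-114} \right)} + S{\left(I \right)}} = \frac{-182089 - 204084}{\frac{-63 + \frac{1}{-114}}{-114} + 375} = - \frac{386173}{- \frac{-63 - \frac{1}{114}}{114} + 375} = - \frac{386173}{\left(- \frac{1}{114}\right) \left(- \frac{7183}{114}\right) + 375} = - \frac{386173}{\frac{7183}{12996} + 375} = - \frac{386173}{\frac{4880683}{12996}} = \left(-386173\right) \frac{12996}{4880683} = - \frac{5018704308}{4880683}$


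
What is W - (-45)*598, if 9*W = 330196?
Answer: 572386/9 ≈ 63598.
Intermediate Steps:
W = 330196/9 (W = (1/9)*330196 = 330196/9 ≈ 36688.)
W - (-45)*598 = 330196/9 - (-45)*598 = 330196/9 - 1*(-26910) = 330196/9 + 26910 = 572386/9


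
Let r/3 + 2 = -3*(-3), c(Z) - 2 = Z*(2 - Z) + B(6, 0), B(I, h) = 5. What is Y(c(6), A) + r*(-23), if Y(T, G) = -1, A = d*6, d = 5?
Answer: -484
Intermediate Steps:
A = 30 (A = 5*6 = 30)
c(Z) = 7 + Z*(2 - Z) (c(Z) = 2 + (Z*(2 - Z) + 5) = 2 + (5 + Z*(2 - Z)) = 7 + Z*(2 - Z))
r = 21 (r = -6 + 3*(-3*(-3)) = -6 + 3*9 = -6 + 27 = 21)
Y(c(6), A) + r*(-23) = -1 + 21*(-23) = -1 - 483 = -484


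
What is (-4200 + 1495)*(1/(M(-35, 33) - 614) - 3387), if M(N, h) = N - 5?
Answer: 5991842795/654 ≈ 9.1618e+6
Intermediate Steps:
M(N, h) = -5 + N
(-4200 + 1495)*(1/(M(-35, 33) - 614) - 3387) = (-4200 + 1495)*(1/((-5 - 35) - 614) - 3387) = -2705*(1/(-40 - 614) - 3387) = -2705*(1/(-654) - 3387) = -2705*(-1/654 - 3387) = -2705*(-2215099/654) = 5991842795/654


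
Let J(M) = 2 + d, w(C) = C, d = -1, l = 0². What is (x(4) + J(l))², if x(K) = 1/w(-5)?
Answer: 16/25 ≈ 0.64000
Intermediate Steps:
l = 0
J(M) = 1 (J(M) = 2 - 1 = 1)
x(K) = -⅕ (x(K) = 1/(-5) = -⅕)
(x(4) + J(l))² = (-⅕ + 1)² = (⅘)² = 16/25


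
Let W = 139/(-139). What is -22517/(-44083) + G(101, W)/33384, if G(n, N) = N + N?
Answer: 28908437/56602572 ≈ 0.51073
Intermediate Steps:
W = -1 (W = 139*(-1/139) = -1)
G(n, N) = 2*N
-22517/(-44083) + G(101, W)/33384 = -22517/(-44083) + (2*(-1))/33384 = -22517*(-1/44083) - 2*1/33384 = 22517/44083 - 1/16692 = 28908437/56602572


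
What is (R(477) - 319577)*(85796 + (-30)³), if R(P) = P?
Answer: -18761803600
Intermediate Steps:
(R(477) - 319577)*(85796 + (-30)³) = (477 - 319577)*(85796 + (-30)³) = -319100*(85796 - 27000) = -319100*58796 = -18761803600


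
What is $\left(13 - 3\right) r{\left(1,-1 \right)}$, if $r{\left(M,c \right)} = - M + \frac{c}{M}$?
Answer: $-20$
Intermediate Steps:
$\left(13 - 3\right) r{\left(1,-1 \right)} = \left(13 - 3\right) \left(\left(-1\right) 1 - 1^{-1}\right) = 10 \left(-1 - 1\right) = 10 \left(-2\right) = -20$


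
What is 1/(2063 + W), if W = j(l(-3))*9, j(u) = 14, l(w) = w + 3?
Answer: 1/2189 ≈ 0.00045683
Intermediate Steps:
l(w) = 3 + w
W = 126 (W = 14*9 = 126)
1/(2063 + W) = 1/(2063 + 126) = 1/2189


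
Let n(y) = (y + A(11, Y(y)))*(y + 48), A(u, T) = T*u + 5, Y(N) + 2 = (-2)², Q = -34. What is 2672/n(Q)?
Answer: -1336/49 ≈ -27.265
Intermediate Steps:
Y(N) = 2 (Y(N) = -2 + (-2)² = -2 + 4 = 2)
A(u, T) = 5 + T*u
n(y) = (27 + y)*(48 + y) (n(y) = (y + (5 + 2*11))*(y + 48) = (y + (5 + 22))*(48 + y) = (y + 27)*(48 + y) = (27 + y)*(48 + y))
2672/n(Q) = 2672/(1296 + (-34)² + 75*(-34)) = 2672/(1296 + 1156 - 2550) = 2672/(-98) = 2672*(-1/98) = -1336/49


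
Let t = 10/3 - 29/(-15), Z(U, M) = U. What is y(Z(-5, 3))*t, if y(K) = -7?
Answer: -553/15 ≈ -36.867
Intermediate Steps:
t = 79/15 (t = 10*(⅓) - 29*(-1/15) = 10/3 + 29/15 = 79/15 ≈ 5.2667)
y(Z(-5, 3))*t = -7*79/15 = -553/15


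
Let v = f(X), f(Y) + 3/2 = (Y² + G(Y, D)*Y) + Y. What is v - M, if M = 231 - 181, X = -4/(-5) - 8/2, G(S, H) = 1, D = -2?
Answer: -2383/50 ≈ -47.660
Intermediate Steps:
X = -16/5 (X = -4*(-⅕) - 8*½ = ⅘ - 4 = -16/5 ≈ -3.2000)
f(Y) = -3/2 + Y² + 2*Y (f(Y) = -3/2 + ((Y² + 1*Y) + Y) = -3/2 + ((Y² + Y) + Y) = -3/2 + ((Y + Y²) + Y) = -3/2 + (Y² + 2*Y) = -3/2 + Y² + 2*Y)
v = 117/50 (v = -3/2 + (-16/5)² + 2*(-16/5) = -3/2 + 256/25 - 32/5 = 117/50 ≈ 2.3400)
M = 50
v - M = 117/50 - 1*50 = 117/50 - 50 = -2383/50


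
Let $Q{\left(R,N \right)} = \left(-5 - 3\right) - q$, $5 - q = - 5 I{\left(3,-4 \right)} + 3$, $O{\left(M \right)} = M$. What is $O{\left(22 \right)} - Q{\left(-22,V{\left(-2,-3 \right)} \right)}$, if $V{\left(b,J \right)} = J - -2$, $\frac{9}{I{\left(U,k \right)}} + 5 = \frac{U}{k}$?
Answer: $\frac{556}{23} \approx 24.174$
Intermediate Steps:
$I{\left(U,k \right)} = \frac{9}{-5 + \frac{U}{k}}$
$V{\left(b,J \right)} = 2 + J$ ($V{\left(b,J \right)} = J + 2 = 2 + J$)
$q = - \frac{134}{23}$ ($q = 5 - \left(- 5 \cdot 9 \left(-4\right) \frac{1}{3 - -20} + 3\right) = 5 - \left(- 5 \cdot 9 \left(-4\right) \frac{1}{3 + 20} + 3\right) = 5 - \left(- 5 \cdot 9 \left(-4\right) \frac{1}{23} + 3\right) = 5 - \left(\left(-5\right) \left(- \frac{36}{23}\right) + 3\right) = 5 - \left(\frac{180}{23} + 3\right) = 5 - \frac{249}{23} = - \frac{134}{23} \approx -5.8261$)
$Q{\left(R,N \right)} = - \frac{50}{23}$ ($Q{\left(R,N \right)} = \left(-5 - 3\right) - - \frac{134}{23} = -8 + \frac{134}{23} = - \frac{50}{23}$)
$O{\left(22 \right)} - Q{\left(-22,V{\left(-2,-3 \right)} \right)} = 22 - - \frac{50}{23} = 22 + \frac{50}{23} = \frac{556}{23}$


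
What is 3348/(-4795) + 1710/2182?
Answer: 447057/5231345 ≈ 0.085457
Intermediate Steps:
3348/(-4795) + 1710/2182 = 3348*(-1/4795) + 1710*(1/2182) = -3348/4795 + 855/1091 = 447057/5231345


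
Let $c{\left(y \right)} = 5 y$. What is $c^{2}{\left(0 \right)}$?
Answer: $0$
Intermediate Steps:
$c^{2}{\left(0 \right)} = \left(5 \cdot 0\right)^{2} = 0^{2} = 0$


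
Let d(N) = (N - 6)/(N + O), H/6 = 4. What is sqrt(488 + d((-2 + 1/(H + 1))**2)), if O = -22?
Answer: sqrt(6985512521)/3783 ≈ 22.093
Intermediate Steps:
H = 24 (H = 6*4 = 24)
d(N) = (-6 + N)/(-22 + N) (d(N) = (N - 6)/(N - 22) = (-6 + N)/(-22 + N))
sqrt(488 + d((-2 + 1/(H + 1))**2)) = sqrt(488 + (-6 + (-2 + 1/(24 + 1))**2)/(-22 + (-2 + 1/(24 + 1))**2)) = sqrt(488 + (-6 + (-2 + 1/25)**2)/(-22 + (-2 + 1/25)**2)) = sqrt(488 + (-6 + (-49/25)**2)/(-22 + (-49/25)**2)) = sqrt(488 + (-6 + 2401/625)/(-22 + 2401/625)) = sqrt(488 - 1349/625/(-11349/625)) = sqrt(488 - 625/11349*(-1349/625)) = sqrt(488 + 1349/11349) = sqrt(5539661/11349) = sqrt(6985512521)/3783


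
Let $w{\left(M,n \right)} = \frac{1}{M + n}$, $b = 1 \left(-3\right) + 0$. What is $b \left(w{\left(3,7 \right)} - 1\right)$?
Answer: $\frac{27}{10} \approx 2.7$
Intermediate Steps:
$b = -3$ ($b = -3 + 0 = -3$)
$b \left(w{\left(3,7 \right)} - 1\right) = - 3 \left(\frac{1}{3 + 7} - 1\right) = - 3 \left(\frac{1}{10} - 1\right) = \left(-3\right) \left(- \frac{9}{10}\right) = \frac{27}{10}$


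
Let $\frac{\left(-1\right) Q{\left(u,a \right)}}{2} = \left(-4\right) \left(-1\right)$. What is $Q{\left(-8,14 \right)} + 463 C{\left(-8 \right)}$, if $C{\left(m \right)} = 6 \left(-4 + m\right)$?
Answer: $-33344$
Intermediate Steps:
$Q{\left(u,a \right)} = -8$ ($Q{\left(u,a \right)} = - 2 \left(\left(-4\right) \left(-1\right)\right) = \left(-2\right) 4 = -8$)
$C{\left(m \right)} = -24 + 6 m$
$Q{\left(-8,14 \right)} + 463 C{\left(-8 \right)} = -8 + 463 \left(-24 + 6 \left(-8\right)\right) = -8 + 463 \left(-24 - 48\right) = -8 + 463 \left(-72\right) = -8 - 33336 = -33344$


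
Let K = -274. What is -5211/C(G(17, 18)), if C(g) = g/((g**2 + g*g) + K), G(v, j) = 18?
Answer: -108273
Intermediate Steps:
C(g) = g/(-274 + 2*g**2) (C(g) = g/((g**2 + g*g) - 274) = g/((g**2 + g**2) - 274) = g/(2*g**2 - 274) = g/(-274 + 2*g**2))
-5211/C(G(17, 18)) = -5211/((1/2)*18/(-137 + 18**2)) = -5211/((1/2)*18/(-137 + 324)) = -5211/((1/2)*18/187) = -5211/((1/2)*18*(1/187)) = -5211/9/187 = -5211*187/9 = -108273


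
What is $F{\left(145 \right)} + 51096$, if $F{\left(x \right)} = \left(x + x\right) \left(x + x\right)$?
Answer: $135196$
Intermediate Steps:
$F{\left(x \right)} = 4 x^{2}$ ($F{\left(x \right)} = 2 x 2 x = 4 x^{2}$)
$F{\left(145 \right)} + 51096 = 4 \cdot 145^{2} + 51096 = 4 \cdot 21025 + 51096 = 84100 + 51096 = 135196$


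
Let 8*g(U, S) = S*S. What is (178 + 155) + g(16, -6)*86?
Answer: 720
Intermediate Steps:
g(U, S) = S**2/8 (g(U, S) = (S*S)/8 = S**2/8)
(178 + 155) + g(16, -6)*86 = (178 + 155) + ((1/8)*(-6)**2)*86 = 333 + ((1/8)*36)*86 = 333 + (9/2)*86 = 333 + 387 = 720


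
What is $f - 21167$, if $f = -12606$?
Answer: $-33773$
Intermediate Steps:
$f - 21167 = -12606 - 21167 = -33773$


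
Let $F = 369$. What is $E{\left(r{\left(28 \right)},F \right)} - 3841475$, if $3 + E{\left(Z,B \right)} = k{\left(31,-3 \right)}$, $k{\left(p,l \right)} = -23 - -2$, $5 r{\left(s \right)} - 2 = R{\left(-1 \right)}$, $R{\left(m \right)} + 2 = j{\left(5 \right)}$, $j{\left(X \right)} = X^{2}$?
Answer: $-3841499$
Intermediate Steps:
$R{\left(m \right)} = 23$ ($R{\left(m \right)} = -2 + 5^{2} = -2 + 25 = 23$)
$r{\left(s \right)} = 5$ ($r{\left(s \right)} = \frac{2}{5} + \frac{1}{5} \cdot 23 = \frac{2}{5} + \frac{23}{5} = 5$)
$k{\left(p,l \right)} = -21$ ($k{\left(p,l \right)} = -23 + 2 = -21$)
$E{\left(Z,B \right)} = -24$ ($E{\left(Z,B \right)} = -3 - 21 = -24$)
$E{\left(r{\left(28 \right)},F \right)} - 3841475 = -24 - 3841475 = -3841499$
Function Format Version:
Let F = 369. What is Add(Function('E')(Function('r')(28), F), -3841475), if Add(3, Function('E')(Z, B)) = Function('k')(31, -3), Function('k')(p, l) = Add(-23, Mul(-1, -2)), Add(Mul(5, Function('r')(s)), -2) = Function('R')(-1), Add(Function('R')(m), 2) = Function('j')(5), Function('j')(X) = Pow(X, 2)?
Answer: -3841499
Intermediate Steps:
Function('R')(m) = 23 (Function('R')(m) = Add(-2, Pow(5, 2)) = Add(-2, 25) = 23)
Function('r')(s) = 5 (Function('r')(s) = Add(Rational(2, 5), Mul(Rational(1, 5), 23)) = Add(Rational(2, 5), Rational(23, 5)) = 5)
Function('k')(p, l) = -21 (Function('k')(p, l) = Add(-23, 2) = -21)
Function('E')(Z, B) = -24 (Function('E')(Z, B) = Add(-3, -21) = -24)
Add(Function('E')(Function('r')(28), F), -3841475) = Add(-24, -3841475) = -3841499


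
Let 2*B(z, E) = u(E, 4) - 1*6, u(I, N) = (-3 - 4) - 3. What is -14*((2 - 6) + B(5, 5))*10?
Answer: 1680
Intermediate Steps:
u(I, N) = -10 (u(I, N) = -7 - 3 = -10)
B(z, E) = -8 (B(z, E) = (-10 - 1*6)/2 = (-10 - 6)/2 = (½)*(-16) = -8)
-14*((2 - 6) + B(5, 5))*10 = -14*((2 - 6) - 8)*10 = -14*(-4 - 8)*10 = -14*(-12)*10 = 168*10 = 1680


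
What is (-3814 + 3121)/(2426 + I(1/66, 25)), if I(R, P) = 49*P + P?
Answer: -693/3676 ≈ -0.18852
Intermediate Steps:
I(R, P) = 50*P
(-3814 + 3121)/(2426 + I(1/66, 25)) = (-3814 + 3121)/(2426 + 50*25) = -693/(2426 + 1250) = -693/3676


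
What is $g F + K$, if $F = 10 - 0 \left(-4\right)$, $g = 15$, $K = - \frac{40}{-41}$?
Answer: $\frac{6190}{41} \approx 150.98$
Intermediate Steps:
$K = \frac{40}{41}$ ($K = \left(-40\right) \left(- \frac{1}{41}\right) = \frac{40}{41} \approx 0.97561$)
$F = 10$ ($F = 10 - 0 = 10 + 0 = 10$)
$g F + K = 15 \cdot 10 + \frac{40}{41} = 150 + \frac{40}{41} = \frac{6190}{41}$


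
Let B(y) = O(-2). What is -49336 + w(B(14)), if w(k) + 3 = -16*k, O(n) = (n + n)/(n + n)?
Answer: -49355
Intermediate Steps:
O(n) = 1 (O(n) = (2*n)/((2*n)) = (2*n)*(1/(2*n)) = 1)
B(y) = 1
w(k) = -3 - 16*k
-49336 + w(B(14)) = -49336 + (-3 - 16*1) = -49336 + (-3 - 16) = -49336 - 19 = -49355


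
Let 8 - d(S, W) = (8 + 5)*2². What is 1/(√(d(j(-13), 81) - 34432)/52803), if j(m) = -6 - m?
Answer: -17601*I*√51/442 ≈ -284.38*I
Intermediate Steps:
d(S, W) = -44 (d(S, W) = 8 - (8 + 5)*2² = 8 - 13*4 = 8 - 1*52 = 8 - 52 = -44)
1/(√(d(j(-13), 81) - 34432)/52803) = 1/(√(-44 - 34432)/52803) = 1/(√(-34476)*(1/52803)) = 1/((26*I*√51)*(1/52803)) = 1/(26*I*√51/52803) = -17601*I*√51/442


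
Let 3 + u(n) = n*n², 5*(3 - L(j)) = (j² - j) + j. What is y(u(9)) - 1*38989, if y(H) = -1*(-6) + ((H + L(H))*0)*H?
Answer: -38983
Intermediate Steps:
L(j) = 3 - j²/5 (L(j) = 3 - ((j² - j) + j)/5 = 3 - j²/5)
u(n) = -3 + n³ (u(n) = -3 + n*n² = -3 + n³)
y(H) = 6 (y(H) = -1*(-6) + ((H + (3 - H²/5))*0)*H = 6 + ((3 + H - H²/5)*0)*H = 6 + 0*H = 6 + 0 = 6)
y(u(9)) - 1*38989 = 6 - 1*38989 = 6 - 38989 = -38983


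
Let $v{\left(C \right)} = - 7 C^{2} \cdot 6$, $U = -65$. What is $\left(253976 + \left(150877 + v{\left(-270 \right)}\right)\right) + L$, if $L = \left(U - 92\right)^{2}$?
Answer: $-2632298$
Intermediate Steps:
$v{\left(C \right)} = - 42 C^{2}$
$L = 24649$ ($L = \left(-65 - 92\right)^{2} = \left(-157\right)^{2} = 24649$)
$\left(253976 + \left(150877 + v{\left(-270 \right)}\right)\right) + L = \left(253976 + \left(150877 - 42 \left(-270\right)^{2}\right)\right) + 24649 = \left(253976 + \left(150877 - 3061800\right)\right) + 24649 = \left(253976 - 2910923\right) + 24649 = -2656947 + 24649 = -2632298$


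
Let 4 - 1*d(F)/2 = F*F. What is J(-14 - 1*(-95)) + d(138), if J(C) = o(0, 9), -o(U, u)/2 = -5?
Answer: -38070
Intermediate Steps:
d(F) = 8 - 2*F**2 (d(F) = 8 - 2*F*F = 8 - 2*F**2)
o(U, u) = 10 (o(U, u) = -2*(-5) = 10)
J(C) = 10
J(-14 - 1*(-95)) + d(138) = 10 + (8 - 2*138**2) = 10 + (8 - 2*19044) = 10 + (8 - 38088) = 10 - 38080 = -38070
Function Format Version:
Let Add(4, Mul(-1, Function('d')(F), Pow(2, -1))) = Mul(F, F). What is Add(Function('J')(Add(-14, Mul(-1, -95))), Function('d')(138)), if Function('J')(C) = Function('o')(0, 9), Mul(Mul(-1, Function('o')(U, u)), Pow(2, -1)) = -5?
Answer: -38070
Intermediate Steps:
Function('d')(F) = Add(8, Mul(-2, Pow(F, 2))) (Function('d')(F) = Add(8, Mul(-2, Mul(F, F))) = Add(8, Mul(-2, Pow(F, 2))))
Function('o')(U, u) = 10 (Function('o')(U, u) = Mul(-2, -5) = 10)
Function('J')(C) = 10
Add(Function('J')(Add(-14, Mul(-1, -95))), Function('d')(138)) = Add(10, Add(8, Mul(-2, Pow(138, 2)))) = Add(10, Add(8, Mul(-2, 19044))) = Add(10, Add(8, -38088)) = Add(10, -38080) = -38070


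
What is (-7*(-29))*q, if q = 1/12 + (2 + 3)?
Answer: 12383/12 ≈ 1031.9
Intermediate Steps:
q = 61/12 (q = 1/12 + 5 = 61/12 ≈ 5.0833)
(-7*(-29))*q = -7*(-29)*(61/12) = 203*(61/12) = 12383/12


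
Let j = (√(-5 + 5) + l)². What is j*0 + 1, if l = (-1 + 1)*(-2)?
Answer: 1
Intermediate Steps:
l = 0 (l = 0*(-2) = 0)
j = 0 (j = (√(-5 + 5) + 0)² = (√0 + 0)² = (0 + 0)² = 0² = 0)
j*0 + 1 = 0*0 + 1 = 0 + 1 = 1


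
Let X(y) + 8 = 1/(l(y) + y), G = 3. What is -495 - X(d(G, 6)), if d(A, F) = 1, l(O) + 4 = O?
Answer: -973/2 ≈ -486.50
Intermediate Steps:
l(O) = -4 + O
X(y) = -8 + 1/(-4 + 2*y) (X(y) = -8 + 1/((-4 + y) + y) = -8 + 1/(-4 + 2*y))
-495 - X(d(G, 6)) = -495 - (33 - 16*1)/(2*(-2 + 1)) = -495 - (33 - 16)/(2*(-1)) = -495 - (-1)*17/2 = -495 - 1*(-17/2) = -495 + 17/2 = -973/2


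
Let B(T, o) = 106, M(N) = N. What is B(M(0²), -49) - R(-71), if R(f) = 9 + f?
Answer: 168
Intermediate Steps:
B(M(0²), -49) - R(-71) = 106 - (9 - 71) = 106 - 1*(-62) = 106 + 62 = 168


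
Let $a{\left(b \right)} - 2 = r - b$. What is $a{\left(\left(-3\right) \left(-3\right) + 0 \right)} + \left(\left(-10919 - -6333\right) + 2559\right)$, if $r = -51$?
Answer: $-2085$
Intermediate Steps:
$a{\left(b \right)} = -49 - b$ ($a{\left(b \right)} = 2 - \left(51 + b\right) = -49 - b$)
$a{\left(\left(-3\right) \left(-3\right) + 0 \right)} + \left(\left(-10919 - -6333\right) + 2559\right) = \left(-49 - \left(\left(-3\right) \left(-3\right) + 0\right)\right) + \left(\left(-10919 - -6333\right) + 2559\right) = \left(-49 - \left(9 + 0\right)\right) + \left(\left(-10919 + 6333\right) + 2559\right) = \left(-49 - 9\right) + \left(-4586 + 2559\right) = \left(-49 - 9\right) - 2027 = -58 - 2027 = -2085$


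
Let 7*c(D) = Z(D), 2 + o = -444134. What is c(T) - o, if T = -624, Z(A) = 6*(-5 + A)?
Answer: 3105178/7 ≈ 4.4360e+5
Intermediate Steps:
Z(A) = -30 + 6*A
o = -444136 (o = -2 - 444134 = -444136)
c(D) = -30/7 + 6*D/7 (c(D) = (-30 + 6*D)/7 = -30/7 + 6*D/7)
c(T) - o = (-30/7 + (6/7)*(-624)) - 1*(-444136) = (-30/7 - 3744/7) + 444136 = -3774/7 + 444136 = 3105178/7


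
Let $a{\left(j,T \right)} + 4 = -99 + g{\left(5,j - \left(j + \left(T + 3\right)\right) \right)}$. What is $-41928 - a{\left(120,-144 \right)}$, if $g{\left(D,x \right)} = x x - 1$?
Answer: $-61705$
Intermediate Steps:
$g{\left(D,x \right)} = -1 + x^{2}$ ($g{\left(D,x \right)} = x^{2} - 1 = -1 + x^{2}$)
$a{\left(j,T \right)} = -104 + \left(-3 - T\right)^{2}$ ($a{\left(j,T \right)} = -4 + \left(-99 + \left(-1 + \left(j - \left(j + \left(T + 3\right)\right)\right)^{2}\right)\right) = -4 + \left(-99 + \left(-1 + \left(j - \left(j + \left(3 + T\right)\right)\right)^{2}\right)\right) = -4 + \left(-99 + \left(-1 + \left(j - \left(3 + T + j\right)\right)^{2}\right)\right) = -4 + \left(-99 + \left(-1 + \left(-3 - T\right)^{2}\right)\right) = -4 + \left(-100 + \left(-3 - T\right)^{2}\right) = -104 + \left(-3 - T\right)^{2}$)
$-41928 - a{\left(120,-144 \right)} = -41928 - \left(-104 + \left(3 - 144\right)^{2}\right) = -41928 - \left(-104 + \left(-141\right)^{2}\right) = -41928 - \left(-104 + 19881\right) = -41928 - 19777 = -61705$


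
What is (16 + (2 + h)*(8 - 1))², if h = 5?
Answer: 4225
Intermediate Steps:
(16 + (2 + h)*(8 - 1))² = (16 + (2 + 5)*(8 - 1))² = (16 + 7*7)² = (16 + 49)² = 65² = 4225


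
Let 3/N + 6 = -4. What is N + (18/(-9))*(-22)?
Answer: 437/10 ≈ 43.700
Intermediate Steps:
N = -3/10 (N = 3/(-6 - 4) = 3/(-10) = 3*(-1/10) = -3/10 ≈ -0.30000)
N + (18/(-9))*(-22) = -3/10 + (18/(-9))*(-22) = -3/10 + (18*(-1/9))*(-22) = -3/10 - 2*(-22) = -3/10 + 44 = 437/10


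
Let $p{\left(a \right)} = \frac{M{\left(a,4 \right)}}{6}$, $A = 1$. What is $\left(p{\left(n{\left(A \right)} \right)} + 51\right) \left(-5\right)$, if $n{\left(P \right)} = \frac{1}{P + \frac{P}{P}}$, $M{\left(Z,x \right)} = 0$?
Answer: $-255$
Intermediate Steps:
$n{\left(P \right)} = \frac{1}{1 + P}$ ($n{\left(P \right)} = \frac{1}{P + 1} = \frac{1}{1 + P}$)
$p{\left(a \right)} = 0$ ($p{\left(a \right)} = \frac{1}{6} \cdot 0 = 0$)
$\left(p{\left(n{\left(A \right)} \right)} + 51\right) \left(-5\right) = \left(0 + 51\right) \left(-5\right) = 51 \left(-5\right) = -255$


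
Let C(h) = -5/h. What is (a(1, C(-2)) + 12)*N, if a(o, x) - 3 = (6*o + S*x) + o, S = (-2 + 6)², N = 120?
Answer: 7440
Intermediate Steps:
S = 16 (S = 4² = 16)
a(o, x) = 3 + 7*o + 16*x (a(o, x) = 3 + ((6*o + 16*x) + o) = 3 + (7*o + 16*x) = 3 + 7*o + 16*x)
(a(1, C(-2)) + 12)*N = ((3 + 7*1 + 16*(-5/(-2))) + 12)*120 = ((3 + 7 + 16*(-5*(-½))) + 12)*120 = ((3 + 7 + 16*(5/2)) + 12)*120 = ((3 + 7 + 40) + 12)*120 = (50 + 12)*120 = 62*120 = 7440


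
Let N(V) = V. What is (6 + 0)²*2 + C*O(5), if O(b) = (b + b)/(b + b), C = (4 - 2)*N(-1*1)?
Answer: 70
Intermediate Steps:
C = -2 (C = (4 - 2)*(-1*1) = 2*(-1) = -2)
O(b) = 1 (O(b) = (2*b)/((2*b)) = (2*b)*(1/(2*b)) = 1)
(6 + 0)²*2 + C*O(5) = (6 + 0)²*2 - 2*1 = 6²*2 - 2 = 36*2 - 2 = 72 - 2 = 70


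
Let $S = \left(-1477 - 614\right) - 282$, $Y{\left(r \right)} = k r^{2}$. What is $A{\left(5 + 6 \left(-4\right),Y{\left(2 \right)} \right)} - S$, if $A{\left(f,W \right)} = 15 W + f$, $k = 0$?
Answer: $2354$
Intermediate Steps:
$Y{\left(r \right)} = 0$ ($Y{\left(r \right)} = 0 r^{2} = 0$)
$S = -2373$ ($S = -2091 - 282 = -2373$)
$A{\left(f,W \right)} = f + 15 W$
$A{\left(5 + 6 \left(-4\right),Y{\left(2 \right)} \right)} - S = \left(\left(5 + 6 \left(-4\right)\right) + 15 \cdot 0\right) - -2373 = \left(\left(5 - 24\right) + 0\right) + 2373 = \left(-19 + 0\right) + 2373 = -19 + 2373 = 2354$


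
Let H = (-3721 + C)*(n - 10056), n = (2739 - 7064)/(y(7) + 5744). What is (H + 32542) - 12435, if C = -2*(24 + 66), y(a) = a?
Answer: 225735357638/5751 ≈ 3.9252e+7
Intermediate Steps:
n = -4325/5751 (n = (2739 - 7064)/(7 + 5744) = -4325/5751 ≈ -0.75204)
C = -180 (C = -2*90 = -180)
H = 225619722281/5751 (H = (-3721 - 180)*(-4325/5751 - 10056) = -3901*(-57836381/5751) = 225619722281/5751 ≈ 3.9231e+7)
(H + 32542) - 12435 = (225619722281/5751 + 32542) - 12435 = 225806871323/5751 - 12435 = 225735357638/5751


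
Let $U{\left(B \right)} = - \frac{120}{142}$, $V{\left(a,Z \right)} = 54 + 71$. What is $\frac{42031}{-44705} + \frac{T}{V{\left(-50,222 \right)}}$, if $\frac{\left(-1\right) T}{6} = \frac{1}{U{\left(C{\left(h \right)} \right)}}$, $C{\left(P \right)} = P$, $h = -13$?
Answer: $- \frac{9872939}{11176250} \approx -0.88339$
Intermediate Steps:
$V{\left(a,Z \right)} = 125$
$U{\left(B \right)} = - \frac{60}{71}$ ($U{\left(B \right)} = \left(-120\right) \frac{1}{142} = - \frac{60}{71}$)
$T = \frac{71}{10}$ ($T = - \frac{6}{- \frac{60}{71}} = \left(-6\right) \left(- \frac{71}{60}\right) = \frac{71}{10} \approx 7.1$)
$\frac{42031}{-44705} + \frac{T}{V{\left(-50,222 \right)}} = \frac{42031}{-44705} + \frac{71}{10 \cdot 125} = 42031 \left(- \frac{1}{44705}\right) + \frac{71}{10} \cdot \frac{1}{125} = - \frac{42031}{44705} + \frac{71}{1250} = - \frac{9872939}{11176250}$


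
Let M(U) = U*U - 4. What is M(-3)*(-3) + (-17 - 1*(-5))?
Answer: -27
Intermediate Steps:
M(U) = -4 + U² (M(U) = U² - 4 = -4 + U²)
M(-3)*(-3) + (-17 - 1*(-5)) = (-4 + (-3)²)*(-3) + (-17 - 1*(-5)) = (-4 + 9)*(-3) + (-17 + 5) = 5*(-3) - 12 = -15 - 12 = -27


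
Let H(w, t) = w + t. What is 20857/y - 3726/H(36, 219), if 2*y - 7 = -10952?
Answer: -3427876/186065 ≈ -18.423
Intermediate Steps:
y = -10945/2 (y = 7/2 + (1/2)*(-10952) = 7/2 - 5476 = -10945/2 ≈ -5472.5)
H(w, t) = t + w
20857/y - 3726/H(36, 219) = 20857/(-10945/2) - 3726/(219 + 36) = 20857*(-2/10945) - 3726/255 = -41714/10945 - 3726*1/255 = -41714/10945 - 1242/85 = -3427876/186065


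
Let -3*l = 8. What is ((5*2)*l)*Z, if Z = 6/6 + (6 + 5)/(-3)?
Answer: 640/9 ≈ 71.111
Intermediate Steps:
l = -8/3 (l = -1/3*8 = -8/3 ≈ -2.6667)
Z = -8/3 (Z = 6*(1/6) + 11*(-1/3) = 1 - 11/3 = -8/3 ≈ -2.6667)
((5*2)*l)*Z = ((5*2)*(-8/3))*(-8/3) = (10*(-8/3))*(-8/3) = -80/3*(-8/3) = 640/9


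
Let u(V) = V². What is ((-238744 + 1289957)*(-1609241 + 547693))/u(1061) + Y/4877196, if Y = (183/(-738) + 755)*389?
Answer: -1338861487258427904623/1350629041745736 ≈ -9.9129e+5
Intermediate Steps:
Y = 72225241/246 (Y = (183*(-1/738) + 755)*389 = (-61/246 + 755)*389 = (185669/246)*389 = 72225241/246 ≈ 2.9360e+5)
((-238744 + 1289957)*(-1609241 + 547693))/u(1061) + Y/4877196 = ((-238744 + 1289957)*(-1609241 + 547693))/(1061²) + (72225241/246)/4877196 = (1051213*(-1061548))/1125721 + (72225241/246)*(1/4877196) = -1115913057724*1/1125721 + 72225241/1199790216 = -1115913057724/1125721 + 72225241/1199790216 = -1338861487258427904623/1350629041745736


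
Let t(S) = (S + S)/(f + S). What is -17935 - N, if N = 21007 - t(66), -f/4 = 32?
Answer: -1207268/31 ≈ -38944.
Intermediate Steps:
f = -128 (f = -4*32 = -128)
t(S) = 2*S/(-128 + S) (t(S) = (S + S)/(-128 + S) = (2*S)/(-128 + S) = 2*S/(-128 + S))
N = 651283/31 (N = 21007 - 2*66/(-128 + 66) = 21007 - 2*66/(-62) = 21007 - 2*66*(-1)/62 = 21007 - 1*(-66/31) = 21007 + 66/31 = 651283/31 ≈ 21009.)
-17935 - N = -17935 - 1*651283/31 = -17935 - 651283/31 = -1207268/31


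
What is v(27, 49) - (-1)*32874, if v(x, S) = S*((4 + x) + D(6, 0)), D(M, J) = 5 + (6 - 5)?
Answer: 34687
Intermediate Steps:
D(M, J) = 6 (D(M, J) = 5 + 1 = 6)
v(x, S) = S*(10 + x) (v(x, S) = S*((4 + x) + 6) = S*(10 + x))
v(27, 49) - (-1)*32874 = 49*(10 + 27) - (-1)*32874 = 49*37 - 1*(-32874) = 1813 + 32874 = 34687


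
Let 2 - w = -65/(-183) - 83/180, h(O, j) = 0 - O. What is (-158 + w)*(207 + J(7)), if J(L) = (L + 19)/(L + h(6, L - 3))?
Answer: -398830061/10980 ≈ -36323.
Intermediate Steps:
h(O, j) = -O
J(L) = (19 + L)/(-6 + L) (J(L) = (L + 19)/(L - 1*6) = (19 + L)/(L - 6) = (19 + L)/(-6 + L))
w = 23123/10980 (w = 2 - (-65/(-183) - 83/180) = 2 - (-65*(-1/183) - 83*1/180) = 2 - (65/183 - 83/180) = 2 - 1*(-1163/10980) = 2 + 1163/10980 = 23123/10980 ≈ 2.1059)
(-158 + w)*(207 + J(7)) = (-158 + 23123/10980)*(207 + (19 + 7)/(-6 + 7)) = -1711717*(207 + 26/1)/10980 = -1711717*(207 + 1*26)/10980 = -1711717*(207 + 26)/10980 = -1711717/10980*233 = -398830061/10980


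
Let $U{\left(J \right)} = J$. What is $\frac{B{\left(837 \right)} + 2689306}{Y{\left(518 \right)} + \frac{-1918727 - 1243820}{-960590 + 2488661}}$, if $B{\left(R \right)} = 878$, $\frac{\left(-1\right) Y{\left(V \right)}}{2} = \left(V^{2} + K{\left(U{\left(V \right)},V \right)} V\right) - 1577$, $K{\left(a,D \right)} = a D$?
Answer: $- \frac{587256022152}{60799142186395} \approx -0.0096589$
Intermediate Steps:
$K{\left(a,D \right)} = D a$
$Y{\left(V \right)} = 3154 - 2 V^{2} - 2 V^{3}$ ($Y{\left(V \right)} = - 2 \left(\left(V^{2} + V V V\right) - 1577\right) = - 2 \left(\left(V^{2} + V^{2} V\right) - 1577\right) = - 2 \left(\left(V^{2} + V^{3}\right) - 1577\right) = - 2 \left(-1577 + V^{2} + V^{3}\right) = 3154 - 2 V^{2} - 2 V^{3}$)
$\frac{B{\left(837 \right)} + 2689306}{Y{\left(518 \right)} + \frac{-1918727 - 1243820}{-960590 + 2488661}} = \frac{878 + 2689306}{\left(3154 - 2 \cdot 518^{2} - 2 \cdot 518^{3}\right) + \frac{-1918727 - 1243820}{-960590 + 2488661}} = \frac{2690184}{\left(3154 - 536648 - 277983664\right) - \frac{3162547}{1528071}} = \frac{2690184}{-278517158 - \frac{3162547}{1528071}} = \frac{2690184}{- \frac{425593995304765}{1528071}} = 2690184 \left(- \frac{1528071}{425593995304765}\right) = - \frac{587256022152}{60799142186395}$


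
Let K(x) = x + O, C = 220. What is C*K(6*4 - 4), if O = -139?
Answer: -26180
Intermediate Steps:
K(x) = -139 + x (K(x) = x - 139 = -139 + x)
C*K(6*4 - 4) = 220*(-139 + (6*4 - 4)) = 220*(-139 + (24 - 4)) = 220*(-139 + 20) = 220*(-119) = -26180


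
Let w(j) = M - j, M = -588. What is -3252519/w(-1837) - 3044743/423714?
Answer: -1381940719573/529218786 ≈ -2611.3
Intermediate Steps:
w(j) = -588 - j
-3252519/w(-1837) - 3044743/423714 = -3252519/(-588 - 1*(-1837)) - 3044743/423714 = -3252519/(-588 + 1837) - 3044743*1/423714 = -3252519/1249 - 3044743/423714 = -1381940719573/529218786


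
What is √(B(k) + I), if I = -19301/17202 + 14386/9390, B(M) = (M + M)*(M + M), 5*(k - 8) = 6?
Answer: √245667597240713874/26921130 ≈ 18.411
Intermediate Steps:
k = 46/5 (k = 8 + (⅕)*6 = 8 + 6/5 = 46/5 ≈ 9.2000)
B(M) = 4*M² (B(M) = (2*M)*(2*M) = 4*M²)
I = 11038597/26921130 (I = -19301*1/17202 + 14386*(1/9390) = -19301/17202 + 7193/4695 = 11038597/26921130 ≈ 0.41003)
√(B(k) + I) = √(4*(46/5)² + 11038597/26921130) = √(4*(2116/25) + 11038597/26921130) = √(8464/25 + 11038597/26921130) = √(45627281849/134605650) = √245667597240713874/26921130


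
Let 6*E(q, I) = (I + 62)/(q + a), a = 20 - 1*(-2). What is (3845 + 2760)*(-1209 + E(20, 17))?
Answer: -2011810345/252 ≈ -7.9834e+6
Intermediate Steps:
a = 22 (a = 20 + 2 = 22)
E(q, I) = (62 + I)/(6*(22 + q)) (E(q, I) = ((I + 62)/(q + 22))/6 = ((62 + I)/(22 + q))/6 = (62 + I)/(6*(22 + q)))
(3845 + 2760)*(-1209 + E(20, 17)) = (3845 + 2760)*(-1209 + (62 + 17)/(6*(22 + 20))) = 6605*(-1209 + (⅙)*79/42) = 6605*(-1209 + (⅙)*(1/42)*79) = 6605*(-1209 + 79/252) = 6605*(-304589/252) = -2011810345/252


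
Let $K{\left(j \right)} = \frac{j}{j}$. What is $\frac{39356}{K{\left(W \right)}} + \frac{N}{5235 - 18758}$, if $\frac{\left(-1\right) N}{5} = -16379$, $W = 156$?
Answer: $\frac{532129293}{13523} \approx 39350.0$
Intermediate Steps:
$K{\left(j \right)} = 1$
$N = 81895$ ($N = \left(-5\right) \left(-16379\right) = 81895$)
$\frac{39356}{K{\left(W \right)}} + \frac{N}{5235 - 18758} = \frac{39356}{1} + \frac{81895}{5235 - 18758} = 39356 \cdot 1 + \frac{81895}{5235 - 18758} = 39356 + \frac{81895}{-13523} = 39356 + 81895 \left(- \frac{1}{13523}\right) = 39356 - \frac{81895}{13523} = \frac{532129293}{13523}$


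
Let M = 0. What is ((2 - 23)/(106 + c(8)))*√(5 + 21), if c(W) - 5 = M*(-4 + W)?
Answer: -7*√26/37 ≈ -0.96468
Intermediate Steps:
c(W) = 5 (c(W) = 5 + 0*(-4 + W) = 5 + 0 = 5)
((2 - 23)/(106 + c(8)))*√(5 + 21) = ((2 - 23)/(106 + 5))*√(5 + 21) = (-21/111)*√26 = (-21*1/111)*√26 = -7*√26/37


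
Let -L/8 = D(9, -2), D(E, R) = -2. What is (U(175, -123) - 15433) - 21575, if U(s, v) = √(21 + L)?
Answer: -37008 + √37 ≈ -37002.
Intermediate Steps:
L = 16 (L = -8*(-2) = 16)
U(s, v) = √37 (U(s, v) = √(21 + 16) = √37)
(U(175, -123) - 15433) - 21575 = (√37 - 15433) - 21575 = (-15433 + √37) - 21575 = -37008 + √37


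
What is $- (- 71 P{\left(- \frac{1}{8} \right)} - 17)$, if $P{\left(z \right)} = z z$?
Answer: $\frac{1159}{64} \approx 18.109$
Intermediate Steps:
$P{\left(z \right)} = z^{2}$
$- (- 71 P{\left(- \frac{1}{8} \right)} - 17) = - (- 71 \left(- \frac{1}{8}\right)^{2} - 17) = - (\left(-71\right) \frac{1}{64} - 17) = - (- \frac{71}{64} - 17) = \left(-1\right) \left(- \frac{1159}{64}\right) = \frac{1159}{64}$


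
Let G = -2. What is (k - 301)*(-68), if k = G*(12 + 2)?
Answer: 22372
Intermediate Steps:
k = -28 (k = -2*(12 + 2) = -2*14 = -28)
(k - 301)*(-68) = (-28 - 301)*(-68) = -329*(-68) = 22372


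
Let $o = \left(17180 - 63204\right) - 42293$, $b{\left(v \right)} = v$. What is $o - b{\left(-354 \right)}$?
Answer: $-87963$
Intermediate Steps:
$o = -88317$ ($o = \left(17180 - 63204\right) - 42293 = -46024 - 42293 = -88317$)
$o - b{\left(-354 \right)} = -88317 - -354 = -88317 + 354 = -87963$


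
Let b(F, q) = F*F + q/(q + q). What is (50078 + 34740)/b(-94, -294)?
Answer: 169636/17673 ≈ 9.5986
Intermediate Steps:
b(F, q) = 1/2 + F**2 (b(F, q) = F**2 + q/((2*q)) = F**2 + (1/(2*q))*q = F**2 + 1/2 = 1/2 + F**2)
(50078 + 34740)/b(-94, -294) = (50078 + 34740)/(1/2 + (-94)**2) = 84818/(1/2 + 8836) = 84818/(17673/2) = 84818*(2/17673) = 169636/17673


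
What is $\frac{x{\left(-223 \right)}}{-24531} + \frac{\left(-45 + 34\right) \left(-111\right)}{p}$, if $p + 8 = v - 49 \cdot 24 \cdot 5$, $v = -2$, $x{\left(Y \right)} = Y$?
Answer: $- \frac{28638881}{144487590} \approx -0.19821$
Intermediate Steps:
$p = -5890$ ($p = -8 - \left(2 + 49 \cdot 24 \cdot 5\right) = -8 - 5882 = -5890$)
$\frac{x{\left(-223 \right)}}{-24531} + \frac{\left(-45 + 34\right) \left(-111\right)}{p} = - \frac{223}{-24531} + \frac{\left(-45 + 34\right) \left(-111\right)}{-5890} = \left(-223\right) \left(- \frac{1}{24531}\right) + \left(-11\right) \left(-111\right) \left(- \frac{1}{5890}\right) = \frac{223}{24531} + 1221 \left(- \frac{1}{5890}\right) = \frac{223}{24531} - \frac{1221}{5890} = - \frac{28638881}{144487590}$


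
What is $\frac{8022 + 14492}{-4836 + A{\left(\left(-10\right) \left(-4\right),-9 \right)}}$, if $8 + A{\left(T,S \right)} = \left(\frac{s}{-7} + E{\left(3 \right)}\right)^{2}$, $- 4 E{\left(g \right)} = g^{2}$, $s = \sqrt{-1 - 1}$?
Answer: $- \frac{17650976 i}{504 \sqrt{2} + 3793759 i} \approx -4.6526 - 0.00087413 i$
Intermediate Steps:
$s = i \sqrt{2}$ ($s = \sqrt{-2} = i \sqrt{2} \approx 1.4142 i$)
$E{\left(g \right)} = - \frac{g^{2}}{4}$
$A{\left(T,S \right)} = -8 + \left(- \frac{9}{4} - \frac{i \sqrt{2}}{7}\right)^{2}$ ($A{\left(T,S \right)} = -8 + \left(\frac{i \sqrt{2}}{-7} - \frac{3^{2}}{4}\right)^{2} = -8 + \left(i \sqrt{2} \left(- \frac{1}{7}\right) - \frac{9}{4}\right)^{2} = -8 + \left(- \frac{i \sqrt{2}}{7} - \frac{9}{4}\right)^{2} = -8 + \left(- \frac{9}{4} - \frac{i \sqrt{2}}{7}\right)^{2}$)
$\frac{8022 + 14492}{-4836 + A{\left(\left(-10\right) \left(-4\right),-9 \right)}} = \frac{8022 + 14492}{-4836 - \left(\frac{2335}{784} - \frac{9 i \sqrt{2}}{14}\right)} = \frac{22514}{- \frac{3793759}{784} + \frac{9 i \sqrt{2}}{14}}$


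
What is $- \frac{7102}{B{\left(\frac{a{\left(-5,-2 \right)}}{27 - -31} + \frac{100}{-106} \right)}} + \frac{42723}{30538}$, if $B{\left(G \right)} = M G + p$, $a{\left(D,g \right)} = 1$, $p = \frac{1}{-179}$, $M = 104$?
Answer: $\frac{60801137115347}{809300150194} \approx 75.128$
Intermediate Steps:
$p = - \frac{1}{179} \approx -0.0055866$
$B{\left(G \right)} = - \frac{1}{179} + 104 G$ ($B{\left(G \right)} = 104 G - \frac{1}{179} = - \frac{1}{179} + 104 G$)
$- \frac{7102}{B{\left(\frac{a{\left(-5,-2 \right)}}{27 - -31} + \frac{100}{-106} \right)}} + \frac{42723}{30538} = - \frac{7102}{- \frac{1}{179} + 104 \left(1 \frac{1}{27 - -31} + \frac{100}{-106}\right)} + \frac{42723}{30538} = - \frac{7102}{- \frac{1}{179} + 104 \left(1 \frac{1}{27 + 31} + 100 \left(- \frac{1}{106}\right)\right)} + 42723 \cdot \frac{1}{30538} = - \frac{7102}{- \frac{1}{179} + 104 \left(1 \cdot \frac{1}{58} - \frac{50}{53}\right)} + \frac{42723}{30538} = - \frac{7102}{- \frac{1}{179} + 104 \left(\frac{1}{58} - \frac{50}{53}\right)} + \frac{42723}{30538} = - \frac{7102}{- \frac{1}{179} + 104 \left(- \frac{2847}{3074}\right)} + \frac{42723}{30538} = - \frac{7102}{- \frac{1}{179} - \frac{148044}{1537}} + \frac{42723}{30538} = - \frac{7102}{- \frac{26501413}{275123}} + \frac{42723}{30538} = \left(-7102\right) \left(- \frac{275123}{26501413}\right) + \frac{42723}{30538} = \frac{1953923546}{26501413} + \frac{42723}{30538} = \frac{60801137115347}{809300150194}$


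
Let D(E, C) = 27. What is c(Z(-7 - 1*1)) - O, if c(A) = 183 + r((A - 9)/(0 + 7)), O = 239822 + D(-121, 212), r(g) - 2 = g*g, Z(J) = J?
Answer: -11743247/49 ≈ -2.3966e+5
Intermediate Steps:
r(g) = 2 + g² (r(g) = 2 + g*g = 2 + g²)
O = 239849 (O = 239822 + 27 = 239849)
c(A) = 185 + (-9/7 + A/7)² (c(A) = 183 + (2 + ((A - 9)/(0 + 7))²) = 183 + (2 + ((-9 + A)/7)²) = 183 + (2 + ((-9 + A)*(⅐))²) = 183 + (2 + (-9/7 + A/7)²) = 185 + (-9/7 + A/7)²)
c(Z(-7 - 1*1)) - O = (185 + (-9 + (-7 - 1*1))²/49) - 1*239849 = (185 + (-9 + (-7 - 1))²/49) - 239849 = (185 + (-9 - 8)²/49) - 239849 = (185 + (1/49)*(-17)²) - 239849 = (185 + (1/49)*289) - 239849 = (185 + 289/49) - 239849 = 9354/49 - 239849 = -11743247/49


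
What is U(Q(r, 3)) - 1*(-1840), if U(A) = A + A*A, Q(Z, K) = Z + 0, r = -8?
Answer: 1896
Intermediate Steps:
Q(Z, K) = Z
U(A) = A + A²
U(Q(r, 3)) - 1*(-1840) = -8*(1 - 8) - 1*(-1840) = -8*(-7) + 1840 = 56 + 1840 = 1896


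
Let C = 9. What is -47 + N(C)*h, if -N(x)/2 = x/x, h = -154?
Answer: 261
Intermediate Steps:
N(x) = -2 (N(x) = -2*x/x = -2*1 = -2)
-47 + N(C)*h = -47 - 2*(-154) = -47 + 308 = 261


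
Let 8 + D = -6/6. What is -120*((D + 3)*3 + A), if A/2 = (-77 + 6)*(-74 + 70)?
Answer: -66000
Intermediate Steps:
A = 568 (A = 2*((-77 + 6)*(-74 + 70)) = 2*(-71*(-4)) = 2*284 = 568)
D = -9 (D = -8 - 6/6 = -8 - 6*1/6 = -8 - 1 = -9)
-120*((D + 3)*3 + A) = -120*((-9 + 3)*3 + 568) = -120*(-6*3 + 568) = -120*(-18 + 568) = -120*550 = -66000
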